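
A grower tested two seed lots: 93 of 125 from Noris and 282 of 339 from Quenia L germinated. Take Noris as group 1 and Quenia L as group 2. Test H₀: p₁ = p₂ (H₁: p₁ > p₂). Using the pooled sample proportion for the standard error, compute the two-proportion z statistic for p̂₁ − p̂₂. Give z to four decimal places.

z = -2.1325

p̂₁ = 93/125 = 0.744000, p̂₂ = 282/339 = 0.831858.
Pooled p̂ = (93+282)/(125+339) = 375/464 = 0.808190.
SE = √(p̂(1−p̂)(1/n₁+1/n₂)) = √(0.808190·0.191810·0.0109499) = √(0.00169744) = 0.041200.
z = (0.744000 − 0.831858)/0.041200 = -0.087858/0.041200 = -2.1325.
p-value = P(Z > -2.132) ≈ 0.9835.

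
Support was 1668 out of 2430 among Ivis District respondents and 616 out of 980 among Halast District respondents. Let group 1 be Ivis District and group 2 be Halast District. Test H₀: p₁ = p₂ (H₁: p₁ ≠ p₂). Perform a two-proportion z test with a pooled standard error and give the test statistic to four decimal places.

p̂₁ = 1668/2430 ≈ 0.6864198, p̂₂ = 616/980 ≈ 0.6285714.
Pooled p̂ = (1668+616)/(2430+980) = 2284/3410 = 0.6697947.
SE = √(p̂(1−p̂)(1/n₁+1/n₂)) = √(0.6697947·0.3302053·0.00143193) = √(0.0003167) = 0.0177961.
z = (0.6864198 − 0.6285714)/0.0177961 = 0.0578484/0.0177961 = 3.2506.

z = 3.2506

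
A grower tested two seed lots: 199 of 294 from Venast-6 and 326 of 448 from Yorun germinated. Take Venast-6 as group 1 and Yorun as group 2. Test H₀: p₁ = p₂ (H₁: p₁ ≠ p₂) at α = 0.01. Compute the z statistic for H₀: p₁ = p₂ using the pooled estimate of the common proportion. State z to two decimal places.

p̂₁ = 199/294 ≈ 0.6769, p̂₂ = 326/448 ≈ 0.7277.
Pooled p̂ = (199+326)/(294+448) = 525/742 = 0.7075.
SE = √(0.206924 × 0.0056335) = 0.0341.
z = (0.6769 − 0.7277)/0.0341 = -0.0508/0.0341 = -1.49.
Two-sided p-value ≈ 2·Φ(−1.488) = 0.1367. With α = 0.01, fail to reject H₀.

z = -1.49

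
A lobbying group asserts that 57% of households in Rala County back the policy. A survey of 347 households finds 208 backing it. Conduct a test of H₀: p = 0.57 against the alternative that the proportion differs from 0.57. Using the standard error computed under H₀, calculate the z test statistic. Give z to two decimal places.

p̂ = 208/347 ≈ 0.5994.
Standard error under H₀: √(0.57×0.43/347) = 0.0266.
z = (0.5994 − 0.57)/0.0266 = 0.0294/0.0266 = 1.11.

z = 1.11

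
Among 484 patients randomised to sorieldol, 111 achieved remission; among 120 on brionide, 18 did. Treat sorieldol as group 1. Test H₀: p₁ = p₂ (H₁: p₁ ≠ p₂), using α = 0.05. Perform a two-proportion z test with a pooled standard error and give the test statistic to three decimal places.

z = 1.898

p̂₁ = 111/484 ≈ 0.229339, p̂₂ = 18/120 ≈ 0.150000.
Pooled p̂ = (111+18)/(484+120) = 129/604 = 0.213576.
SE = √(p̂(1−p̂)(1/n₁+1/n₂)) = √(0.213576·0.786424·0.0103994) = √(0.00174671) = 0.041794.
z = (0.229339 − 0.150000)/0.041794 = 0.079339/0.041794 = 1.898.
p-value = 2·P(Z > 1.898) ≈ 0.0577; since p > α = 0.05, fail to reject H₀.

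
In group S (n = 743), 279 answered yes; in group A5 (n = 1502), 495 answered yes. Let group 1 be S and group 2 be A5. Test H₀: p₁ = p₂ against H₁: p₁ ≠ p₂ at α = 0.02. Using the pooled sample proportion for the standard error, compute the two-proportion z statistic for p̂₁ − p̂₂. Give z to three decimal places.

p̂₁ = 279/743 = 0.37550, p̂₂ = 495/1502 = 0.32956.
Pooled p̂ = (279+495)/(743+1502) = 774/2245 = 0.34477.
SE = √(0.225902 × 0.00201167) = 0.02132.
z = (0.37550 − 0.32956)/0.02132 = 0.04594/0.02132 = 2.155.
p-value = 2·P(Z > 2.155) ≈ 0.0311; since p > α = 0.02, fail to reject H₀.

z = 2.155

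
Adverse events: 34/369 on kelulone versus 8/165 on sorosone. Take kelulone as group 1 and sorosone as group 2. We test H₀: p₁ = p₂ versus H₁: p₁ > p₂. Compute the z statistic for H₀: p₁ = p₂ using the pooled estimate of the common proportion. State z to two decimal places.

p̂₁ = 34/369 = 0.0921, p̂₂ = 8/165 = 0.0485.
Pooled p̂ = (34+8)/(369+165) = 42/534 = 0.0787.
SE = √(0.0724656 × 0.00877063) = 0.0252.
z = (0.0921 − 0.0485)/0.0252 = 0.0436/0.0252 = 1.73.
p-value = P(Z > 1.732) ≈ 0.0417.

z = 1.73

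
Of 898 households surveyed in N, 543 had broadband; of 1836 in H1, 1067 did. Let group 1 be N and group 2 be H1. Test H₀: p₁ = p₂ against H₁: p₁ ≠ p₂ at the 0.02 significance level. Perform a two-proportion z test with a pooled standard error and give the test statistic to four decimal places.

p̂₁ = 543/898 = 0.6046771, p̂₂ = 1067/1836 = 0.5811547.
Pooled p̂ = (543+1067)/(898+1836) = 1610/2734 = 0.5888808.
SE = √(0.2421 × 0.00165825) = 0.0200365.
z = (0.6046771 − 0.5811547)/0.0200365 = 0.0235224/0.0200365 = 1.1740.
p-value = 2·P(Z > 1.174) ≈ 0.2404; since p > α = 0.02, fail to reject H₀.

z = 1.1740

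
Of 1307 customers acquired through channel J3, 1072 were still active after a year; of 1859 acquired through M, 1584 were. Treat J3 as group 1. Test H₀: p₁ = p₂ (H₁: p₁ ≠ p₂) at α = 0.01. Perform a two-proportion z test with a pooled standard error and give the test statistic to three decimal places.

z = -2.402

p̂₁ = 1072/1307 = 0.82020, p̂₂ = 1584/1859 = 0.85207.
Pooled p̂ = (1072+1584)/(1307+1859) = 2656/3166 = 0.83891.
SE = √(p̂(1−p̂)(1/n₁+1/n₂)) = √(0.83891·0.16109·0.00130303) = √(0.000176089) = 0.01327.
z = (0.82020 − 0.85207)/0.01327 = -0.03187/0.01327 = -2.402.
Two-sided p-value ≈ 2·Φ(−2.402) = 0.0163, so at α = 0.01 we fail to reject H₀.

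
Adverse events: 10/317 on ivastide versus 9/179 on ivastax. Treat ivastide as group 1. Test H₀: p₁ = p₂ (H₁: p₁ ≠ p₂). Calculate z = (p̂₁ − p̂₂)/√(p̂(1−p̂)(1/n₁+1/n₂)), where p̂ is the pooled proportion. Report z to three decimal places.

z = -1.044

p̂₁ = 10/317 = 0.03155, p̂₂ = 9/179 = 0.05028.
Pooled p̂ = (10+9)/(317+179) = 19/496 = 0.03831.
SE = √(0.0368391 × 0.00874117) = 0.01794.
z = (0.03155 − 0.05028)/0.01794 = -0.01873/0.01794 = -1.044.
p-value = 2·P(Z > 1.044) ≈ 0.2965.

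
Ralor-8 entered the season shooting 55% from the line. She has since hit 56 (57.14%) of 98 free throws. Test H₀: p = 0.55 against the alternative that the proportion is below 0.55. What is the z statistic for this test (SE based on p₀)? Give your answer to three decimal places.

z = 0.426

p̂ = 56/98 = 0.57143.
Under H₀, SE = √(0.55·0.45/98) = √(0.00252551) = 0.05025.
z = (0.57143 − 0.55)/0.05025 = 0.02143/0.05025 = 0.426.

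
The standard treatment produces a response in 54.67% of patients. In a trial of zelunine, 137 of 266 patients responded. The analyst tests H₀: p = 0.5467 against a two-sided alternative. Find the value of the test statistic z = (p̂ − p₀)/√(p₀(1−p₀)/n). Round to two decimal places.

z = -1.04

p̂ = 137/266 ≈ 0.5150.
Standard error under H₀: √(0.5467×0.4533/266) = 0.0305.
z = (0.5150 − 0.5467)/0.0305 = -0.0317/0.0305 = -1.04.
Two-sided p-value ≈ 2·Φ(−1.037) = 0.2996.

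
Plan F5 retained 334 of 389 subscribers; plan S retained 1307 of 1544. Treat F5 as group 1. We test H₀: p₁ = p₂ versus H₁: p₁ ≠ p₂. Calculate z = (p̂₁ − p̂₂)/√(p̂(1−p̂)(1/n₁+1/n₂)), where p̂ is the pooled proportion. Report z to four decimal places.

z = 0.5961

p̂₁ = 334/389 ≈ 0.8586118, p̂₂ = 1307/1544 ≈ 0.8465026.
Pooled p̂ = (334+1307)/(389+1544) = 1641/1933 = 0.8489395.
SE = √(p̂(1−p̂)(1/n₁+1/n₂)) = √(0.8489395·0.1510605·0.00321836) = √(0.000412727) = 0.0203157.
z = (0.8586118 − 0.8465026)/0.0203157 = 0.0121092/0.0203157 = 0.5961.
Two-sided p-value ≈ 2·Φ(−0.596) = 0.5511.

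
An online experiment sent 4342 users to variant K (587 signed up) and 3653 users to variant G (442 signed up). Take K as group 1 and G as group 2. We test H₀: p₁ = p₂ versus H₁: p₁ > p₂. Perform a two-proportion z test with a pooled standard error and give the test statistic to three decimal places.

z = 1.888

p̂₁ = 587/4342 ≈ 0.135191, p̂₂ = 442/3653 ≈ 0.120996.
Pooled p̂ = (587+442)/(4342+3653) = 1029/7995 = 0.128705.
SE = √(0.11214 × 0.000504056) = 0.007518.
z = (0.135191 − 0.120996)/0.007518 = 0.014195/0.007518 = 1.888.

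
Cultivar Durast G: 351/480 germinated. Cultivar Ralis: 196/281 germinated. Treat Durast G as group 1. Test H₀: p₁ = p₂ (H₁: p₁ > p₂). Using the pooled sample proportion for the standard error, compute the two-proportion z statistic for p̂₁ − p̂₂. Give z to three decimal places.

p̂₁ = 351/480 ≈ 0.73125, p̂₂ = 196/281 ≈ 0.69751.
Pooled p̂ = (351+196)/(480+281) = 547/761 = 0.71879.
SE = √(0.20213 × 0.00564205) = 0.03377.
z = (0.73125 − 0.69751)/0.03377 = 0.03374/0.03377 = 0.999.
p-value = P(Z > 0.999) ≈ 0.1589.

z = 0.999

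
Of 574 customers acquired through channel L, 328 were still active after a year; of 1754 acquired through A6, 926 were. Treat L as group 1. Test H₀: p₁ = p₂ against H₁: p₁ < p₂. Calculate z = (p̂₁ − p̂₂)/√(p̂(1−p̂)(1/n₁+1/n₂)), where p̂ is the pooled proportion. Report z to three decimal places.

z = 1.814

p̂₁ = 328/574 = 0.57143, p̂₂ = 926/1754 = 0.52794.
Pooled p̂ = (328+926)/(574+1754) = 1254/2328 = 0.53866.
SE = √(p̂(1−p̂)(1/n₁+1/n₂)) = √(0.53866·0.46134·0.00231229) = √(0.000574616) = 0.02397.
z = (0.57143 − 0.52794)/0.02397 = 0.04349/0.02397 = 1.814.
p-value = P(Z < 1.814) ≈ 0.9652.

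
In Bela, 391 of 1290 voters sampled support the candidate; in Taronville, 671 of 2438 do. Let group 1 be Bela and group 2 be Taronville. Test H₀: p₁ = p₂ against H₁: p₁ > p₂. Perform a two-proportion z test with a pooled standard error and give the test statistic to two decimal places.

z = 1.79

p̂₁ = 391/1290 = 0.30310, p̂₂ = 671/2438 = 0.27523.
Pooled p̂ = (391+671)/(1290+2438) = 1062/3728 = 0.28487.
SE = √(0.20372 × 0.00118537) = 0.01554.
z = (0.30310 − 0.27523)/0.01554 = 0.02787/0.01554 = 1.79.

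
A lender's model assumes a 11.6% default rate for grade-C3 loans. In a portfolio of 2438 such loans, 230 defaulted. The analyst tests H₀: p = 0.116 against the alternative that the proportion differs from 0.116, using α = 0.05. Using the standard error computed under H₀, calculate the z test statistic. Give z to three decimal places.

p̂ = 230/2438 = 0.094340.
Standard error under H₀: √(0.116×0.884/2438) = 0.006485.
z = (0.094340 − 0.116)/0.006485 = -0.021660/0.006485 = -3.340.
p-value = 2·P(Z > 3.340) ≈ 0.0008, so at α = 0.05 we reject H₀.

z = -3.340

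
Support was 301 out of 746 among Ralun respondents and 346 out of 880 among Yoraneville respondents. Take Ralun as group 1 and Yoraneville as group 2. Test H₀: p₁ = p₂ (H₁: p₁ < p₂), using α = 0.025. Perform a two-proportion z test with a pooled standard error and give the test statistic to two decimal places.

p̂₁ = 301/746 = 0.4035, p̂₂ = 346/880 = 0.3932.
Pooled p̂ = (301+346)/(746+880) = 647/1626 = 0.3979.
SE = √(p̂(1−p̂)(1/n₁+1/n₂)) = √(0.3979·0.6021·0.00247685) = √(0.000593396) = 0.0244.
z = (0.4035 − 0.3932)/0.0244 = 0.0103/0.0244 = 0.42.
p-value = P(Z < 0.423) ≈ 0.6638, so at α = 0.025 we fail to reject H₀.

z = 0.42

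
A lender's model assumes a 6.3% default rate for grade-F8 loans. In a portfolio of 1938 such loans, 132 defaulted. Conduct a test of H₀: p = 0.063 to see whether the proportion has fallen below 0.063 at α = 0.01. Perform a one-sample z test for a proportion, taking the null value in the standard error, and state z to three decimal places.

p̂ = 132/1938 = 0.06811.
Standard error under H₀: √(0.063×0.937/1938) = 0.00552.
z = (0.06811 − 0.063)/0.00552 = 0.00511/0.00552 = 0.926.
p-value = P(Z < 0.926) ≈ 0.8228. With α = 0.01, fail to reject H₀.

z = 0.926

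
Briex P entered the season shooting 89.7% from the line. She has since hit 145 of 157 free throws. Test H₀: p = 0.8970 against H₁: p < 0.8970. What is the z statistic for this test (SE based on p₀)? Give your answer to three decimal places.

p̂ = 145/157 ≈ 0.92357.
Standard error under H₀: √(0.897×0.103/157) = 0.02426.
z = (0.92357 − 0.897)/0.02426 = 0.02657/0.02426 = 1.095.

z = 1.095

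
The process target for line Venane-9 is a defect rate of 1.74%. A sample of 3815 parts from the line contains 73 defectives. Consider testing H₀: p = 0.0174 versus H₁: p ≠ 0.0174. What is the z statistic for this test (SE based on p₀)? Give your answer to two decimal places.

p̂ = 73/3815 = 0.01913.
Standard error under H₀: √(0.0174×0.9826/3815) = 0.00212.
z = (0.01913 − 0.0174)/0.00212 = 0.00173/0.00212 = 0.82.
Two-sided p-value ≈ 2·Φ(−0.820) = 0.4125.

z = 0.82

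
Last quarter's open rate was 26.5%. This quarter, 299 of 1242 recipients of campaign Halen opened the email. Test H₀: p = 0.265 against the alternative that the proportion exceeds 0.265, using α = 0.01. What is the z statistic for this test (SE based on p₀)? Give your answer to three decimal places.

z = -1.937

p̂ = 299/1242 = 0.240741.
Under H₀, SE = √(0.265·0.735/1242) = √(0.000156824) = 0.012523.
z = (0.240741 − 0.265)/0.012523 = -0.024259/0.012523 = -1.937.
p-value = P(Z > -1.937) ≈ 0.9736; since p > α = 0.01, fail to reject H₀.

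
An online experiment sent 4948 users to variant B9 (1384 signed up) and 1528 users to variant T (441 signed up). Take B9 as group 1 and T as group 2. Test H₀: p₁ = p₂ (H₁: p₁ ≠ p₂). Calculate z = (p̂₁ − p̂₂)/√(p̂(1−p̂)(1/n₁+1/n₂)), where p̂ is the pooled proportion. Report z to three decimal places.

z = -0.676

p̂₁ = 1384/4948 ≈ 0.27971, p̂₂ = 441/1528 ≈ 0.28861.
Pooled p̂ = (1384+441)/(4948+1528) = 1825/6476 = 0.28181.
SE = √(0.202393 × 0.000856552) = 0.01317.
z = (0.27971 − 0.28861)/0.01317 = -0.00890/0.01317 = -0.676.
Two-sided p-value ≈ 2·Φ(−0.676) = 0.4989.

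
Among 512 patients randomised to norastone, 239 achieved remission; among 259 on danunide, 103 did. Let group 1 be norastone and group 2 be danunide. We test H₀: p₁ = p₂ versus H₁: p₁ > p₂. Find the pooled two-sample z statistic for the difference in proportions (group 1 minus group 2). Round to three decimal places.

z = 1.824

p̂₁ = 239/512 = 0.466797, p̂₂ = 103/259 = 0.397683.
Pooled p̂ = (239+103)/(512+259) = 342/771 = 0.443580.
SE = √(0.246817 × 0.00581413) = 0.037882.
z = (0.466797 − 0.397683)/0.037882 = 0.069114/0.037882 = 1.824.
p-value = P(Z > 1.824) ≈ 0.0340.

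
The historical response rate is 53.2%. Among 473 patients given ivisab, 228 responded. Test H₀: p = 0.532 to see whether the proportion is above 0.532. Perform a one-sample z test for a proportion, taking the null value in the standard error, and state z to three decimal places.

p̂ = 228/473 = 0.48203.
Under H₀, SE = √(0.532·0.468/473) = √(0.000526376) = 0.02294.
z = (0.48203 − 0.532)/0.02294 = -0.04997/0.02294 = -2.178.
p-value = P(Z > -2.178) ≈ 0.9853.

z = -2.178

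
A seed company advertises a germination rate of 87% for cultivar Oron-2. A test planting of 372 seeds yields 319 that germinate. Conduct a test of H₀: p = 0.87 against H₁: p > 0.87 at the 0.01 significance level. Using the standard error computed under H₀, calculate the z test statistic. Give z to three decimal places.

p̂ = 319/372 ≈ 0.85753.
SE = √(p₀(1−p₀)/n) = √(0.1131/372) = 0.01744.
z = (0.85753 − 0.87)/0.01744 = -0.01247/0.01744 = -0.715.
p-value = P(Z > -0.715) ≈ 0.7628. With α = 0.01, fail to reject H₀.

z = -0.715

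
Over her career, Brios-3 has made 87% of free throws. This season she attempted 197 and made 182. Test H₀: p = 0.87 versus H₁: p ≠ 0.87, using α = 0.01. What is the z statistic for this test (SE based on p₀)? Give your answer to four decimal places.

z = 2.2478

p̂ = 182/197 = 0.9238579.
Under H₀, SE = √(0.87·0.13/197) = √(0.000574112) = 0.0239606.
z = (0.9238579 − 0.87)/0.0239606 = 0.0538579/0.0239606 = 2.2478.
Two-sided p-value ≈ 2·Φ(−2.248) = 0.0246, so at α = 0.01 we fail to reject H₀.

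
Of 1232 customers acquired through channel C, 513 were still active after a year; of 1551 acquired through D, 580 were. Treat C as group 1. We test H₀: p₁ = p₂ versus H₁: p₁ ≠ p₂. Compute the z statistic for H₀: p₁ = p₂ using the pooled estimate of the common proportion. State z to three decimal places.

z = 2.277

p̂₁ = 513/1232 = 0.41640, p̂₂ = 580/1551 = 0.37395.
Pooled p̂ = (513+580)/(1232+1551) = 1093/2783 = 0.39274.
SE = √(0.238496 × 0.00145643) = 0.01864.
z = (0.41640 − 0.37395)/0.01864 = 0.04245/0.01864 = 2.277.
p-value = 2·P(Z > 2.277) ≈ 0.0228.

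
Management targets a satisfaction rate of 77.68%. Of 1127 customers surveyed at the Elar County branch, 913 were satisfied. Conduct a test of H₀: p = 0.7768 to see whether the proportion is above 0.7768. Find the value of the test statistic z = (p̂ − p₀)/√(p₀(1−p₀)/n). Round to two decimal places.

p̂ = 913/1127 ≈ 0.8101.
SE = √(p₀(1−p₀)/n) = √(0.17338/1127) = 0.0124.
z = (0.8101 − 0.7768)/0.0124 = 0.0333/0.0124 = 2.69.
p-value = P(Z > 2.686) ≈ 0.0036.

z = 2.69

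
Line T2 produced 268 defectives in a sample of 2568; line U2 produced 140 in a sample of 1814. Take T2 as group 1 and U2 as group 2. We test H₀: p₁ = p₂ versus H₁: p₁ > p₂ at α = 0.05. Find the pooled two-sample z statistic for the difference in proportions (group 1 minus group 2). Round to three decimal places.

z = 3.050

p̂₁ = 268/2568 = 0.104361, p̂₂ = 140/1814 = 0.077178.
Pooled p̂ = (268+140)/(2568+1814) = 408/4382 = 0.093108.
SE = √(p̂(1−p̂)(1/n₁+1/n₂)) = √(0.093108·0.906892·0.000940676) = √(7.94298e-05) = 0.008912.
z = (0.104361 − 0.077178)/0.008912 = 0.027183/0.008912 = 3.050.
p-value = P(Z > 3.050) ≈ 0.0011; since p < α = 0.05, reject H₀.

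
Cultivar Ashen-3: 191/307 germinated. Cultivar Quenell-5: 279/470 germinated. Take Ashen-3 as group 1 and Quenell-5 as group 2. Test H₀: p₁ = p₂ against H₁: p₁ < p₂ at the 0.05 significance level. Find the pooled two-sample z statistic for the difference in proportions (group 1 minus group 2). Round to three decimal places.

p̂₁ = 191/307 ≈ 0.62215, p̂₂ = 279/470 ≈ 0.59362.
Pooled p̂ = (191+279)/(307+470) = 470/777 = 0.60489.
SE = √(p̂(1−p̂)(1/n₁+1/n₂)) = √(0.60489·0.39511·0.00538499) = √(0.001287) = 0.03587.
z = (0.62215 − 0.59362)/0.03587 = 0.02853/0.03587 = 0.795.
p-value = P(Z < 0.795) ≈ 0.7868, so at α = 0.05 we fail to reject H₀.

z = 0.795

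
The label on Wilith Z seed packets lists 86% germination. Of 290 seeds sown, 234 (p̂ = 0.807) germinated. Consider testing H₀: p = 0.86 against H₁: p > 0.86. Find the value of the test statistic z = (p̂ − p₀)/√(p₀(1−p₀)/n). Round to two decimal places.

z = -2.61

p̂ = 234/290 = 0.80690.
Under H₀, SE = √(0.86·0.14/290) = √(0.000415172) = 0.02038.
z = (0.80690 − 0.86)/0.02038 = -0.05310/0.02038 = -2.61.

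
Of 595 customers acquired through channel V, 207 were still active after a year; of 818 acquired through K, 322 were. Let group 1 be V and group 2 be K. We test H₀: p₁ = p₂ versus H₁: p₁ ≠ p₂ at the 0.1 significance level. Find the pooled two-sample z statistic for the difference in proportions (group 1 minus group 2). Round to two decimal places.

z = -1.75

p̂₁ = 207/595 = 0.3479, p̂₂ = 322/818 = 0.3936.
Pooled p̂ = (207+322)/(595+818) = 529/1413 = 0.3744.
SE = √(p̂(1−p̂)(1/n₁+1/n₂)) = √(0.3744·0.6256·0.00290317) = √(0.000679979) = 0.0261.
z = (0.3479 − 0.3936)/0.0261 = -0.0457/0.0261 = -1.75.
Two-sided p-value ≈ 2·Φ(−1.754) = 0.0794. With α = 0.1, reject H₀.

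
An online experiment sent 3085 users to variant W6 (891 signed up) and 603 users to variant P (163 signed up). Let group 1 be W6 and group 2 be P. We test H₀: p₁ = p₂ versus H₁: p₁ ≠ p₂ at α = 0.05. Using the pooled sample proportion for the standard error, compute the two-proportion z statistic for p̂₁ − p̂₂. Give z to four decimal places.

z = 0.9197

p̂₁ = 891/3085 = 0.2888169, p̂₂ = 163/603 = 0.2703151.
Pooled p̂ = (891+163)/(3085+603) = 1054/3688 = 0.2857918.
SE = √(p̂(1−p̂)(1/n₁+1/n₂)) = √(0.2857918·0.7142082·0.00198252) = √(0.000404663) = 0.0201162.
z = (0.2888169 − 0.2703151)/0.0201162 = 0.0185018/0.0201162 = 0.9197.
Two-sided p-value ≈ 2·Φ(−0.920) = 0.3577; since p > α = 0.05, fail to reject H₀.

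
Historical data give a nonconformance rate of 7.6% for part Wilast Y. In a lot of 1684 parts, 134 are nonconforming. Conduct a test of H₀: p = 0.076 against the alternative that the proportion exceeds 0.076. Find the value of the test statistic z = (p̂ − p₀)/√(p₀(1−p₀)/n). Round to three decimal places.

p̂ = 134/1684 ≈ 0.07957.
SE = √(p₀(1−p₀)/n) = √(0.070224/1684) = 0.00646.
z = (0.07957 − 0.076)/0.00646 = 0.00357/0.00646 = 0.553.
p-value = P(Z > 0.553) ≈ 0.2901.

z = 0.553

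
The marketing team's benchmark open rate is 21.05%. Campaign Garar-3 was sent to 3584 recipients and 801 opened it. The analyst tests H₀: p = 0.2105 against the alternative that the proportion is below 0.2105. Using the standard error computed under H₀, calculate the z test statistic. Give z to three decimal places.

p̂ = 801/3584 = 0.223493.
Standard error under H₀: √(0.2105×0.7895/3584) = 0.006810.
z = (0.223493 − 0.2105)/0.006810 = 0.012993/0.006810 = 1.908.

z = 1.908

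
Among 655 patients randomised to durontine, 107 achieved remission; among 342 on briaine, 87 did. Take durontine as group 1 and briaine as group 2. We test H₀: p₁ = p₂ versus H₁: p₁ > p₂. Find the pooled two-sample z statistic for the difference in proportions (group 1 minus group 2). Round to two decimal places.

z = -3.45

p̂₁ = 107/655 ≈ 0.1634, p̂₂ = 87/342 ≈ 0.2544.
Pooled p̂ = (107+87)/(655+342) = 194/997 = 0.1946.
SE = √(0.156721 × 0.00445069) = 0.0264.
z = (0.1634 − 0.2544)/0.0264 = -0.0910/0.0264 = -3.45.
p-value = P(Z > -3.447) ≈ 0.9997.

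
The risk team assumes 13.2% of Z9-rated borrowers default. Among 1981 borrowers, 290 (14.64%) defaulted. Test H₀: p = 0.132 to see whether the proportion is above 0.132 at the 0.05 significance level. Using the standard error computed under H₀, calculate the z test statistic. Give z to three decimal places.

z = 1.892

p̂ = 290/1981 ≈ 0.146391.
Under H₀, SE = √(0.132·0.868/1981) = √(5.78375e-05) = 0.007605.
z = (0.146391 − 0.132)/0.007605 = 0.014391/0.007605 = 1.892.
p-value = P(Z > 1.892) ≈ 0.0292. With α = 0.05, reject H₀.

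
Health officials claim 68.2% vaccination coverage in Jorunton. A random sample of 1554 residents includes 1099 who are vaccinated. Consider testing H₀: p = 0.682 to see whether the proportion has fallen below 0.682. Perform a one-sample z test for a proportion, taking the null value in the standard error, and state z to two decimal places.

z = 2.13

p̂ = 1099/1554 = 0.70721.
Standard error under H₀: √(0.682×0.318/1554) = 0.01181.
z = (0.70721 − 0.682)/0.01181 = 0.02521/0.01181 = 2.13.
p-value = P(Z < 2.134) ≈ 0.9836.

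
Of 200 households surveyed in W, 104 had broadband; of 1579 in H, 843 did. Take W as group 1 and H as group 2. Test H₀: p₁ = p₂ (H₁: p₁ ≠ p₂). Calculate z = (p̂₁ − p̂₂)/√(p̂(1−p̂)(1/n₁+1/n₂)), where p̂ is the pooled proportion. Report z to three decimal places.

z = -0.371

p̂₁ = 104/200 = 0.52000, p̂₂ = 843/1579 = 0.53388.
Pooled p̂ = (104+843)/(200+1579) = 947/1779 = 0.53232.
SE = √(0.248955 × 0.00563331) = 0.03745.
z = (0.52000 − 0.53388)/0.03745 = -0.01388/0.03745 = -0.371.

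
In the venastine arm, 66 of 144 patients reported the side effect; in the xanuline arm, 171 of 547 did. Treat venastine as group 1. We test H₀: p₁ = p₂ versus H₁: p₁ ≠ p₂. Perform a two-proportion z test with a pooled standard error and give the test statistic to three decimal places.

z = 3.277

p̂₁ = 66/144 = 0.458333, p̂₂ = 171/547 = 0.312614.
Pooled p̂ = (66+171)/(144+547) = 237/691 = 0.342981.
SE = √(p̂(1−p̂)(1/n₁+1/n₂)) = √(0.342981·0.657019·0.0087726) = √(0.00197686) = 0.044462.
z = (0.458333 − 0.312614)/0.044462 = 0.145719/0.044462 = 3.277.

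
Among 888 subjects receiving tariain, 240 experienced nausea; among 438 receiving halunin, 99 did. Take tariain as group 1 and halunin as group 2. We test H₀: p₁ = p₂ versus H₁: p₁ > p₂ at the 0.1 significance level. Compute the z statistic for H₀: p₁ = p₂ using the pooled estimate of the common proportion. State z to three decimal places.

z = 1.737

p̂₁ = 240/888 = 0.27027, p̂₂ = 99/438 = 0.22603.
Pooled p̂ = (240+99)/(888+438) = 339/1326 = 0.25566.
SE = √(p̂(1−p̂)(1/n₁+1/n₂)) = √(0.25566·0.74434·0.00340923) = √(0.000648763) = 0.02547.
z = (0.27027 − 0.22603)/0.02547 = 0.04424/0.02547 = 1.737.
p-value = P(Z > 1.737) ≈ 0.0412. With α = 0.1, reject H₀.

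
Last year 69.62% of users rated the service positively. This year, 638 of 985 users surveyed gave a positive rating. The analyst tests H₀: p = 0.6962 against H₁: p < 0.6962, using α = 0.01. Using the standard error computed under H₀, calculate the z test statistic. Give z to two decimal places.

p̂ = 638/985 ≈ 0.64772.
Under H₀, SE = √(0.6962·0.3038/985) = √(0.000214726) = 0.01465.
z = (0.64772 − 0.6962)/0.01465 = -0.04848/0.01465 = -3.31.
p-value = P(Z < -3.309) ≈ 0.0005; since p < α = 0.01, reject H₀.

z = -3.31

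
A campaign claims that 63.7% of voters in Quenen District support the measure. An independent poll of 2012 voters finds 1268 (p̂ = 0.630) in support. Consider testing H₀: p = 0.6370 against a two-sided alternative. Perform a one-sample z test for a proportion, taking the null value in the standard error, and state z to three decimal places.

z = -0.633

p̂ = 1268/2012 = 0.630219.
SE = √(p₀(1−p₀)/n) = √(0.23123/2012) = 0.010720.
z = (0.630219 − 0.637)/0.010720 = -0.006781/0.010720 = -0.633.
Two-sided p-value ≈ 2·Φ(−0.633) = 0.5270.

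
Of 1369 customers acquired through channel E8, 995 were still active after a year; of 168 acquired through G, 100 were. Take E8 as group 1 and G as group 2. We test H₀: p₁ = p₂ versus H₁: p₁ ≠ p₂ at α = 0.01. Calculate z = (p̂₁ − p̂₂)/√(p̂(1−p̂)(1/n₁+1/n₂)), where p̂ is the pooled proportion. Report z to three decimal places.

p̂₁ = 995/1369 ≈ 0.72681, p̂₂ = 100/168 ≈ 0.59524.
Pooled p̂ = (995+100)/(1369+168) = 1095/1537 = 0.71243.
SE = √(0.204875 × 0.00668284) = 0.03700.
z = (0.72681 − 0.59524)/0.03700 = 0.13157/0.03700 = 3.556.
p-value = 2·P(Z > 3.556) ≈ 0.0004; since p < α = 0.01, reject H₀.

z = 3.556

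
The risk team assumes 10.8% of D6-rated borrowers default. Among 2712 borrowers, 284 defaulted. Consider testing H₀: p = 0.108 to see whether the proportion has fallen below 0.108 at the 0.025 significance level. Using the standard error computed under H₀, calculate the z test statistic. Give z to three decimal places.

z = -0.550

p̂ = 284/2712 ≈ 0.10472.
SE = √(p₀(1−p₀)/n) = √(0.096336/2712) = 0.00596.
z = (0.10472 − 0.108)/0.00596 = -0.00328/0.00596 = -0.550.
p-value = P(Z < -0.550) ≈ 0.2910. With α = 0.025, fail to reject H₀.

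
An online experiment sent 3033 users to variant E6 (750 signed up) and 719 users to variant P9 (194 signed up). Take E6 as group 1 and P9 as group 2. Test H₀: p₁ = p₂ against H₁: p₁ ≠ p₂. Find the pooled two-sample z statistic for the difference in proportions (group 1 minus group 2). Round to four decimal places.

z = -1.2522

p̂₁ = 750/3033 ≈ 0.247280, p̂₂ = 194/719 ≈ 0.269819.
Pooled p̂ = (750+194)/(3033+719) = 944/3752 = 0.251599.
SE = √(0.188297 × 0.00172053) = 0.017999.
z = (0.247280 − 0.269819)/0.017999 = -0.022539/0.017999 = -1.2522.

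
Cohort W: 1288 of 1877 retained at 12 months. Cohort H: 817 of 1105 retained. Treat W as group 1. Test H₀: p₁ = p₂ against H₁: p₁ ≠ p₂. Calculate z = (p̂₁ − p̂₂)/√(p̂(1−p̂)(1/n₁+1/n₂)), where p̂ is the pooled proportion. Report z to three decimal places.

p̂₁ = 1288/1877 ≈ 0.68620, p̂₂ = 817/1105 ≈ 0.73937.
Pooled p̂ = (1288+817)/(1877+1105) = 2105/2982 = 0.70590.
SE = √(p̂(1−p̂)(1/n₁+1/n₂)) = √(0.70590·0.29410·0.00143774) = √(0.000298482) = 0.01728.
z = (0.68620 − 0.73937)/0.01728 = -0.05317/0.01728 = -3.077.
p-value = 2·P(Z > 3.077) ≈ 0.0021.

z = -3.077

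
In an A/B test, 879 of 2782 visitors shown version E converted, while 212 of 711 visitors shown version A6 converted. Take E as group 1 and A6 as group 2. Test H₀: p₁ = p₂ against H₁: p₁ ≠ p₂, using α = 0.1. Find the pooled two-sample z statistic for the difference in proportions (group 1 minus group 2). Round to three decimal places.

z = 0.913

p̂₁ = 879/2782 ≈ 0.31596, p̂₂ = 212/711 ≈ 0.29817.
Pooled p̂ = (879+212)/(2782+711) = 1091/3493 = 0.31234.
SE = √(0.214783 × 0.00176592) = 0.01948.
z = (0.31596 − 0.29817)/0.01948 = 0.01779/0.01948 = 0.913.
Two-sided p-value ≈ 2·Φ(−0.913) = 0.3611. With α = 0.1, fail to reject H₀.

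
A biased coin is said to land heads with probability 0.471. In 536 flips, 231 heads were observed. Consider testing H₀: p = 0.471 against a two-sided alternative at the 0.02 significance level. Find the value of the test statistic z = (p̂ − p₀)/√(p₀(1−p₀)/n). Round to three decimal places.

p̂ = 231/536 ≈ 0.43097.
SE = √(p₀(1−p₀)/n) = √(0.24916/536) = 0.02156.
z = (0.43097 − 0.471)/0.02156 = -0.04003/0.02156 = -1.857.
p-value = 2·P(Z > 1.857) ≈ 0.0634, so at α = 0.02 we fail to reject H₀.

z = -1.857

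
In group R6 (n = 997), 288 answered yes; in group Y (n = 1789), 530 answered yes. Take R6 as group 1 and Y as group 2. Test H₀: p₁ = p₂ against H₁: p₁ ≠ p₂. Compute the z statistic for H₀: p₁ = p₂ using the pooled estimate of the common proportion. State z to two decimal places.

p̂₁ = 288/997 = 0.2889, p̂₂ = 530/1789 = 0.2963.
Pooled p̂ = (288+530)/(997+1789) = 818/2786 = 0.2936.
SE = √(0.207404 × 0.00156198) = 0.0180.
z = (0.2889 − 0.2963)/0.0180 = -0.0074/0.0180 = -0.41.
p-value = 2·P(Z > 0.410) ≈ 0.6814.

z = -0.41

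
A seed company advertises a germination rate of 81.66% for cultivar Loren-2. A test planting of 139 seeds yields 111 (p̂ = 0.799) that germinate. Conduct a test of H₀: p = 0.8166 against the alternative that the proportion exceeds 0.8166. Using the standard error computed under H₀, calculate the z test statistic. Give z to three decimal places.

z = -0.550

p̂ = 111/139 ≈ 0.79856.
Under H₀, SE = √(0.8166·0.1834/139) = √(0.00107744) = 0.03282.
z = (0.79856 − 0.8166)/0.03282 = -0.01804/0.03282 = -0.550.
p-value = P(Z > -0.550) ≈ 0.7087.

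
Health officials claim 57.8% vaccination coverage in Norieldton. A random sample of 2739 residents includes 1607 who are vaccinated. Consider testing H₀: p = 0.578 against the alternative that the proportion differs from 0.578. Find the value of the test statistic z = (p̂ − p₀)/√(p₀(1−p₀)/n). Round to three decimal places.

z = 0.923

p̂ = 1607/2739 = 0.58671.
SE = √(p₀(1−p₀)/n) = √(0.24392/2739) = 0.00944.
z = (0.58671 − 0.578)/0.00944 = 0.00871/0.00944 = 0.923.
Two-sided p-value ≈ 2·Φ(−0.923) = 0.3560.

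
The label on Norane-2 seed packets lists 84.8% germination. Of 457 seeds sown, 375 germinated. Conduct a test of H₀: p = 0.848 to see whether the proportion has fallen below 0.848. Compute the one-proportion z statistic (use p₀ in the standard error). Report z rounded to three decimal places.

p̂ = 375/457 ≈ 0.820569.
Standard error under H₀: √(0.848×0.152/457) = 0.016794.
z = (0.820569 − 0.848)/0.016794 = -0.027431/0.016794 = -1.633.

z = -1.633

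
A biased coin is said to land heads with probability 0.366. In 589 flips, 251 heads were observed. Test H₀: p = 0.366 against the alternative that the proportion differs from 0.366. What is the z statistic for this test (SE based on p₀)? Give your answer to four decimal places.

z = 3.0303

p̂ = 251/589 = 0.426146.
Standard error under H₀: √(0.366×0.634/589) = 0.019848.
z = (0.426146 − 0.366)/0.019848 = 0.060146/0.019848 = 3.0303.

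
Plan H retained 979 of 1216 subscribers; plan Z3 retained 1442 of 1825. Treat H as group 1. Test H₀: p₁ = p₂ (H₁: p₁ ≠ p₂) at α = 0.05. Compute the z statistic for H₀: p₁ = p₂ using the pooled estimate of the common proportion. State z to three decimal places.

p̂₁ = 979/1216 ≈ 0.80510, p̂₂ = 1442/1825 ≈ 0.79014.
Pooled p̂ = (979+1442)/(1216+1825) = 2421/3041 = 0.79612.
SE = √(0.162313 × 0.00137031) = 0.01491.
z = (0.80510 − 0.79014)/0.01491 = 0.01496/0.01491 = 1.003.
Two-sided p-value ≈ 2·Φ(−1.003) = 0.3158; since p > α = 0.05, fail to reject H₀.

z = 1.003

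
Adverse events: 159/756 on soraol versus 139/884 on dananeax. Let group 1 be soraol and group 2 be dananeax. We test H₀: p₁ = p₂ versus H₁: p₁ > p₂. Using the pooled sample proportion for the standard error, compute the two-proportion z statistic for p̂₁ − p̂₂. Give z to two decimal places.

p̂₁ = 159/756 = 0.2103, p̂₂ = 139/884 = 0.1572.
Pooled p̂ = (159+139)/(756+884) = 298/1640 = 0.1817.
SE = √(0.14869 × 0.00245397) = 0.0191.
z = (0.2103 − 0.1572)/0.0191 = 0.0531/0.0191 = 2.78.

z = 2.78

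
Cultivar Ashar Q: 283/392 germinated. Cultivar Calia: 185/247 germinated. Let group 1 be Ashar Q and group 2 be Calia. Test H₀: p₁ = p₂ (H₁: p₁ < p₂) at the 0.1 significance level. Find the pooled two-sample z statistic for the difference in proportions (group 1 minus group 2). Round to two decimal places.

z = -0.75

p̂₁ = 283/392 = 0.7219, p̂₂ = 185/247 = 0.7490.
Pooled p̂ = (283+185)/(392+247) = 468/639 = 0.7324.
SE = √(p̂(1−p̂)(1/n₁+1/n₂)) = √(0.7324·0.2676·0.0065996) = √(0.00129348) = 0.0360.
z = (0.7219 − 0.7490)/0.0360 = -0.0271/0.0360 = -0.75.
p-value = P(Z < -0.752) ≈ 0.2260, so at α = 0.1 we fail to reject H₀.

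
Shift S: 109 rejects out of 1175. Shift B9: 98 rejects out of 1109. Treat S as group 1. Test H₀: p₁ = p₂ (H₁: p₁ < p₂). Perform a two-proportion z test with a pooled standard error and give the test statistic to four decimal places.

p̂₁ = 109/1175 = 0.092766, p̂₂ = 98/1109 = 0.088368.
Pooled p̂ = (109+98)/(1175+1109) = 207/2284 = 0.090630.
SE = √(0.0824166 × 0.00175278) = 0.012019.
z = (0.092766 − 0.088368)/0.012019 = 0.004398/0.012019 = 0.3659.
p-value = P(Z < 0.366) ≈ 0.6428.

z = 0.3659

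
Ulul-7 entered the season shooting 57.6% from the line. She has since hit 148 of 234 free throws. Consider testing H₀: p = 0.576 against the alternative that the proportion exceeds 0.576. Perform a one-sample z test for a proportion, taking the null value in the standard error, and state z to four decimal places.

p̂ = 148/234 ≈ 0.6324786.
Under H₀, SE = √(0.576·0.424/234) = √(0.00104369) = 0.0323062.
z = (0.6324786 − 0.576)/0.0323062 = 0.0564786/0.0323062 = 1.7482.
p-value = P(Z > 1.748) ≈ 0.0402.

z = 1.7482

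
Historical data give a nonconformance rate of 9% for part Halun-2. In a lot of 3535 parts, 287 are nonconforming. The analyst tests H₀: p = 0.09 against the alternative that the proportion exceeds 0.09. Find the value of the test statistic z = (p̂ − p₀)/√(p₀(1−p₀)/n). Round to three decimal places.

p̂ = 287/3535 = 0.081188.
SE = √(p₀(1−p₀)/n) = √(0.0819/3535) = 0.004813.
z = (0.081188 − 0.09)/0.004813 = -0.008812/0.004813 = -1.831.

z = -1.831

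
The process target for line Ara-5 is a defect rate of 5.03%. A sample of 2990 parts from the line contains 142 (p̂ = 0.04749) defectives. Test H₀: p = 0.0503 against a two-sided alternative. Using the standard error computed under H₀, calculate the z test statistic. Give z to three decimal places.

z = -0.703

p̂ = 142/2990 ≈ 0.04749.
Standard error under H₀: √(0.0503×0.9497/2990) = 0.00400.
z = (0.04749 − 0.0503)/0.00400 = -0.00281/0.00400 = -0.703.
p-value = 2·P(Z > 0.703) ≈ 0.4823.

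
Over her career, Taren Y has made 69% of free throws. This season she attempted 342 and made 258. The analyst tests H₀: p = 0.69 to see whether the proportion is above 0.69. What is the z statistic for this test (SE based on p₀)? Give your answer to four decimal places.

p̂ = 258/342 = 0.754386.
SE = √(p₀(1−p₀)/n) = √(0.2139/342) = 0.025009.
z = (0.754386 − 0.69)/0.025009 = 0.064386/0.025009 = 2.5745.

z = 2.5745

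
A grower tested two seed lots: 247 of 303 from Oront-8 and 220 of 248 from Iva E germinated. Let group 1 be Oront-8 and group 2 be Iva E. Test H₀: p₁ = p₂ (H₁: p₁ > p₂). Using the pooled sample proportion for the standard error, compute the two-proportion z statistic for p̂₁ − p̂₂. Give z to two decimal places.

z = -2.34

p̂₁ = 247/303 = 0.81518, p̂₂ = 220/248 = 0.88710.
Pooled p̂ = (247+220)/(303+248) = 467/551 = 0.84755.
SE = √(0.129209 × 0.00733259) = 0.03078.
z = (0.81518 − 0.88710)/0.03078 = -0.07192/0.03078 = -2.34.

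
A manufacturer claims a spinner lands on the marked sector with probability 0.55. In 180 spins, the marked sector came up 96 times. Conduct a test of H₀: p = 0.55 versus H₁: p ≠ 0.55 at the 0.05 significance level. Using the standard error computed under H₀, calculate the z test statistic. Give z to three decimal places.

z = -0.449

p̂ = 96/180 = 0.533333.
SE = √(p₀(1−p₀)/n) = √(0.2475/180) = 0.037081.
z = (0.533333 − 0.55)/0.037081 = -0.016667/0.037081 = -0.449.
Two-sided p-value ≈ 2·Φ(−0.449) = 0.6531; since p > α = 0.05, fail to reject H₀.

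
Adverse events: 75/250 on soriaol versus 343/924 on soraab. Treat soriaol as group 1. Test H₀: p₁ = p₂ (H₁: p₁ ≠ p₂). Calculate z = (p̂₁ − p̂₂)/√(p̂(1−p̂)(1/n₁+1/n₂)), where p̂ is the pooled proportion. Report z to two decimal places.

p̂₁ = 75/250 ≈ 0.3000, p̂₂ = 343/924 ≈ 0.3712.
Pooled p̂ = (75+343)/(250+924) = 418/1174 = 0.3560.
SE = √(p̂(1−p̂)(1/n₁+1/n₂)) = √(0.3560·0.6440·0.00508225) = √(0.00116525) = 0.0341.
z = (0.3000 − 0.3712)/0.0341 = -0.0712/0.0341 = -2.09.
Two-sided p-value ≈ 2·Φ(−2.086) = 0.0370.

z = -2.09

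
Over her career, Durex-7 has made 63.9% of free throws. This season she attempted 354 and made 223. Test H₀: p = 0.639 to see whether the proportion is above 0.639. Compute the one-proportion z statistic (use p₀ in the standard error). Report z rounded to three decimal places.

p̂ = 223/354 ≈ 0.62994.
Standard error under H₀: √(0.639×0.361/354) = 0.02553.
z = (0.62994 − 0.639)/0.02553 = -0.00906/0.02553 = -0.355.

z = -0.355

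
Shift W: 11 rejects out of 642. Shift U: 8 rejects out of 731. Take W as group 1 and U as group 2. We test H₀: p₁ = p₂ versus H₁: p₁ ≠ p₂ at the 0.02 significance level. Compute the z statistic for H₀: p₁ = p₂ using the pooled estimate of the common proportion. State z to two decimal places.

p̂₁ = 11/642 = 0.0171, p̂₂ = 8/731 = 0.0109.
Pooled p̂ = (11+8)/(642+731) = 19/1373 = 0.0138.
SE = √(p̂(1−p̂)(1/n₁+1/n₂)) = √(0.0138·0.9862·0.00292562) = √(3.99254e-05) = 0.0063.
z = (0.0171 − 0.0109)/0.0063 = 0.0062/0.0063 = 0.98.
Two-sided p-value ≈ 2·Φ(−0.980) = 0.3273. With α = 0.02, fail to reject H₀.

z = 0.98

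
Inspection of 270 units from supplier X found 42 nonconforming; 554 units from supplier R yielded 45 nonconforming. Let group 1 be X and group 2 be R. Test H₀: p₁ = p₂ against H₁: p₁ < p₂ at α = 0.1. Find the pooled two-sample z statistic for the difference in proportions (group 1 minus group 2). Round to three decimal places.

p̂₁ = 42/270 = 0.15556, p̂₂ = 45/554 = 0.08123.
Pooled p̂ = (42+45)/(270+554) = 87/824 = 0.10558.
SE = √(p̂(1−p̂)(1/n₁+1/n₂)) = √(0.10558·0.89442·0.00550876) = √(0.000520219) = 0.02281.
z = (0.15556 − 0.08123)/0.02281 = 0.07433/0.02281 = 3.259.
p-value = P(Z < 3.259) ≈ 0.9994, so at α = 0.1 we fail to reject H₀.

z = 3.259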